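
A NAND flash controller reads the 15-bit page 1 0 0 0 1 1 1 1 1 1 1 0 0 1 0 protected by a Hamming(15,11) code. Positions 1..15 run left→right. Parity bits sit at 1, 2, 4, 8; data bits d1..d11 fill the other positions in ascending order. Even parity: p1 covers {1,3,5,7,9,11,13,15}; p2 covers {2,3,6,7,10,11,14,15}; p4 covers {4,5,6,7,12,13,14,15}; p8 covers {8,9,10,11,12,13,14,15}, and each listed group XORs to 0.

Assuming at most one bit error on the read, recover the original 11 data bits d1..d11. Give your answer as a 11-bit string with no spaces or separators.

01111100010

s1 (pos 1,3,5,7,9,11,13,15): 1⊕0⊕1⊕1⊕1⊕1⊕0⊕0 = 1
s2 (pos 2,3,6,7,10,11,14,15): 0⊕0⊕1⊕1⊕1⊕1⊕1⊕0 = 1
s4 (pos 4,5,6,7,12,13,14,15): 0⊕1⊕1⊕1⊕0⊕0⊕1⊕0 = 0
s8 (pos 8,9,10,11,12,13,14,15): 1⊕1⊕1⊕1⊕0⊕0⊕1⊕0 = 1
Syndrome s8…s1 = 1011 → error at position 11.
Flip position 11: 100011111110010 → 100011111100010
Read data bits from positions 3,5,6,7,9,10,11,12,13,14,15: 01111100010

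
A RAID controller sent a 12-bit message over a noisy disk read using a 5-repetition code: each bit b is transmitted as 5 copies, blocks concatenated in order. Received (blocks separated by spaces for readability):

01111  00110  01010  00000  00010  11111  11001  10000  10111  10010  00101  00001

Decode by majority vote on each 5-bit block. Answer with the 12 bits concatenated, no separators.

Block 1 (01111): 4 ones → 1
Block 2 (00110): 2 ones → 0
Block 3 (01010): 2 ones → 0
Block 4 (00000): 0 ones → 0
Block 5 (00010): 1 one → 0
Block 6 (11111): 5 ones → 1
Block 7 (11001): 3 ones → 1
Block 8 (10000): 1 one → 0
Block 9 (10111): 4 ones → 1
Block 10 (10010): 2 ones → 0
Block 11 (00101): 2 ones → 0
Block 12 (00001): 1 one → 0

100001101000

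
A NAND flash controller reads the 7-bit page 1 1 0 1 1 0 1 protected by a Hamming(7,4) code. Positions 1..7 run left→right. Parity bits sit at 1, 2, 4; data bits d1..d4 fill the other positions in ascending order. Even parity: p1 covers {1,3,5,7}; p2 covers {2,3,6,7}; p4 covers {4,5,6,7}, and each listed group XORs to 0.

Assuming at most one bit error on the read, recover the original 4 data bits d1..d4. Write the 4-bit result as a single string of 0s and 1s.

s1 (pos 1,3,5,7): 1⊕0⊕1⊕1 = 1
s2 (pos 2,3,6,7): 1⊕0⊕0⊕1 = 0
s4 (pos 4,5,6,7): 1⊕1⊕0⊕1 = 1
Syndrome s4…s1 = 101 → error at position 5.
Flip position 5: 1101101 → 1101001
Read data bits from positions 3,5,6,7: 0001

0001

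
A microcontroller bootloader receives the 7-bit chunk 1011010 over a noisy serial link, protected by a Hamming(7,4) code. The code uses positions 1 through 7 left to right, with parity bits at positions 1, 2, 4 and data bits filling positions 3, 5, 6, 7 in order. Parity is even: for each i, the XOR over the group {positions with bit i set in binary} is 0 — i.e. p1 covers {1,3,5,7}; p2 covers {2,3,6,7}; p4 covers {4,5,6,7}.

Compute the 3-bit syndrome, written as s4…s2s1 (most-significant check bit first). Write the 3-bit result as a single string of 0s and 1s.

000

s1 (pos 1,3,5,7): 1⊕1⊕0⊕0 = 0
s2 (pos 2,3,6,7): 0⊕1⊕1⊕0 = 0
s4 (pos 4,5,6,7): 1⊕0⊕1⊕0 = 0
Syndrome s4…s1 = 000 → no error.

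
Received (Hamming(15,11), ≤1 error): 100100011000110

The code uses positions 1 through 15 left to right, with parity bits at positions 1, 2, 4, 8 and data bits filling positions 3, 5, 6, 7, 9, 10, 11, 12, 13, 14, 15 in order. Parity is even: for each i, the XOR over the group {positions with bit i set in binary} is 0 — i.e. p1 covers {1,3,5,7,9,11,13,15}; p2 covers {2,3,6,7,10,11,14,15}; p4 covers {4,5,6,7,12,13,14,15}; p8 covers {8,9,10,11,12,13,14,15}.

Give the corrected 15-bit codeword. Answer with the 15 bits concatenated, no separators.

s1 (pos 1,3,5,7,9,11,13,15): 1⊕0⊕0⊕0⊕1⊕0⊕1⊕0 = 1
s2 (pos 2,3,6,7,10,11,14,15): 0⊕0⊕0⊕0⊕0⊕0⊕1⊕0 = 1
s4 (pos 4,5,6,7,12,13,14,15): 1⊕0⊕0⊕0⊕0⊕1⊕1⊕0 = 1
s8 (pos 8,9,10,11,12,13,14,15): 1⊕1⊕0⊕0⊕0⊕1⊕1⊕0 = 0
Syndrome s8…s1 = 0111 → error at position 7.
Flip position 7: 100100011000110 → 100100111000110

100100111000110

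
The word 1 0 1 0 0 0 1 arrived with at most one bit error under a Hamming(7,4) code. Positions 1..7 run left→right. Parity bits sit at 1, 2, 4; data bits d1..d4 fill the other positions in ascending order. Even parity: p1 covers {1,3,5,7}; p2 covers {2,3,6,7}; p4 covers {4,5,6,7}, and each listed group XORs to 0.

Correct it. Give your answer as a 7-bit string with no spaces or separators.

s1 (pos 1,3,5,7): 1⊕1⊕0⊕1 = 1
s2 (pos 2,3,6,7): 0⊕1⊕0⊕1 = 0
s4 (pos 4,5,6,7): 0⊕0⊕0⊕1 = 1
Syndrome s4…s1 = 101 → error at position 5.
Flip position 5: 1010001 → 1010101

1010101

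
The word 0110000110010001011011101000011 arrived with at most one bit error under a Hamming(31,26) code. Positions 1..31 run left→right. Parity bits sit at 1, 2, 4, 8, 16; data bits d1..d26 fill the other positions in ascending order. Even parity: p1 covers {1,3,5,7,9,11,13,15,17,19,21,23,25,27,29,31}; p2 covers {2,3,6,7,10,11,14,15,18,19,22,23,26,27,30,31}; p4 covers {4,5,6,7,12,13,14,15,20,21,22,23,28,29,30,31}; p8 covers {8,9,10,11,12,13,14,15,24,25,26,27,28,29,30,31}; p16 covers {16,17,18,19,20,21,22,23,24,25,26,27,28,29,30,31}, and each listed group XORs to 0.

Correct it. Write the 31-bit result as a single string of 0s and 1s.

0110000110010001111011101000011

s1 (pos 1,3,5,7,9,11,13,15,17,19,21,23,25,27,29,31): 0⊕1⊕0⊕0⊕1⊕0⊕0⊕0⊕0⊕1⊕1⊕1⊕1⊕0⊕0⊕1 = 1
s2 (pos 2,3,6,7,10,11,14,15,18,19,22,23,26,27,30,31): 1⊕1⊕0⊕0⊕0⊕0⊕0⊕0⊕1⊕1⊕1⊕1⊕0⊕0⊕1⊕1 = 0
s4 (pos 4,5,6,7,12,13,14,15,20,21,22,23,28,29,30,31): 0⊕0⊕0⊕0⊕1⊕0⊕0⊕0⊕0⊕1⊕1⊕1⊕0⊕0⊕1⊕1 = 0
s8 (pos 8,9,10,11,12,13,14,15,24,25,26,27,28,29,30,31): 1⊕1⊕0⊕0⊕1⊕0⊕0⊕0⊕0⊕1⊕0⊕0⊕0⊕0⊕1⊕1 = 0
s16 (pos 16,17,18,19,20,21,22,23,24,25,26,27,28,29,30,31): 1⊕0⊕1⊕1⊕0⊕1⊕1⊕1⊕0⊕1⊕0⊕0⊕0⊕0⊕1⊕1 = 1
Syndrome s16…s1 = 10001 → error at position 17.
Flip position 17: 0110000110010001011011101000011 → 0110000110010001111011101000011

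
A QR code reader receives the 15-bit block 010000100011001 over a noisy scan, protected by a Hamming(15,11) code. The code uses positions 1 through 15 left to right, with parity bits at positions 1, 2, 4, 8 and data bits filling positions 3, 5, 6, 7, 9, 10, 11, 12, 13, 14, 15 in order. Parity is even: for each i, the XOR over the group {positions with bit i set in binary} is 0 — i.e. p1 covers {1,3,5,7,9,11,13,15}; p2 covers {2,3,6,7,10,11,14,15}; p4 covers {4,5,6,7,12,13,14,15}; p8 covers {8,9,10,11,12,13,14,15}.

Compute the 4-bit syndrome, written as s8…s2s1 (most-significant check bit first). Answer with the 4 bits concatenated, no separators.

s1 (pos 1,3,5,7,9,11,13,15): 0⊕0⊕0⊕1⊕0⊕1⊕0⊕1 = 1
s2 (pos 2,3,6,7,10,11,14,15): 1⊕0⊕0⊕1⊕0⊕1⊕0⊕1 = 0
s4 (pos 4,5,6,7,12,13,14,15): 0⊕0⊕0⊕1⊕1⊕0⊕0⊕1 = 1
s8 (pos 8,9,10,11,12,13,14,15): 0⊕0⊕0⊕1⊕1⊕0⊕0⊕1 = 1
Syndrome s8…s1 = 1101 → error at position 13.

1101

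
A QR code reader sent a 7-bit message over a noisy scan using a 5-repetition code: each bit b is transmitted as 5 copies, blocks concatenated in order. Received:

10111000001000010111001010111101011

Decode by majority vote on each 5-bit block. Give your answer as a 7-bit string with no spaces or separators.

1001011

Block 1 (10111): 4 ones → 1
Block 2 (00000): 0 ones → 0
Block 3 (10000): 1 one → 0
Block 4 (10111): 4 ones → 1
Block 5 (00101): 2 ones → 0
Block 6 (01111): 4 ones → 1
Block 7 (01011): 3 ones → 1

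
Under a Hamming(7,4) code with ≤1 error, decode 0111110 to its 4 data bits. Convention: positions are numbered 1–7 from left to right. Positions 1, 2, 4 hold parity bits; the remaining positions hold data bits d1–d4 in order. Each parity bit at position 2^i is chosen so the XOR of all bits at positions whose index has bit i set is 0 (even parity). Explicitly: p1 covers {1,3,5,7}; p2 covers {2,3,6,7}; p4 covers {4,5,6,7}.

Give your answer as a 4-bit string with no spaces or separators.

1100

s1 (pos 1,3,5,7): 0⊕1⊕1⊕0 = 0
s2 (pos 2,3,6,7): 1⊕1⊕1⊕0 = 1
s4 (pos 4,5,6,7): 1⊕1⊕1⊕0 = 1
Syndrome s4…s1 = 110 → error at position 6.
Flip position 6: 0111110 → 0111100
Read data bits from positions 3,5,6,7: 1100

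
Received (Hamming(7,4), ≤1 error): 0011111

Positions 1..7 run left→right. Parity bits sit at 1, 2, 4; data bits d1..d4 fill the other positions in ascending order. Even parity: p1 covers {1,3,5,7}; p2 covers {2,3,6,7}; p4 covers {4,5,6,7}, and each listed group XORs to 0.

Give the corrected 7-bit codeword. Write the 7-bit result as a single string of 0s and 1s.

s1 (pos 1,3,5,7): 0⊕1⊕1⊕1 = 1
s2 (pos 2,3,6,7): 0⊕1⊕1⊕1 = 1
s4 (pos 4,5,6,7): 1⊕1⊕1⊕1 = 0
Syndrome s4…s1 = 011 → error at position 3.
Flip position 3: 0011111 → 0001111

0001111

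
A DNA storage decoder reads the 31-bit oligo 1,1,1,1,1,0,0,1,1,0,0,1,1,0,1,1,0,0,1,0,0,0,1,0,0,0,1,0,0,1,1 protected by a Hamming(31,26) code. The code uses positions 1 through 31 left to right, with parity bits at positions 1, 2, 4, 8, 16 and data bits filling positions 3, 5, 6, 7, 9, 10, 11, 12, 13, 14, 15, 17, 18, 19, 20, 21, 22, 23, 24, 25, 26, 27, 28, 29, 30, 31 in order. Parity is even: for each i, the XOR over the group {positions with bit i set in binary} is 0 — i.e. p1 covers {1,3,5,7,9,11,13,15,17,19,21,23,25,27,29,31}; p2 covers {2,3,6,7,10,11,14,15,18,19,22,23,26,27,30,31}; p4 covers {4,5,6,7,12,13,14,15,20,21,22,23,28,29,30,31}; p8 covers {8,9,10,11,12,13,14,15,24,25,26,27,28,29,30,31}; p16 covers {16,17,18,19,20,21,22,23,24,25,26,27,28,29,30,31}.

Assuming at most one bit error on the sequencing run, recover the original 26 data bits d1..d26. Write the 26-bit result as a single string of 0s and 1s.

11001001101001000100010011

s1 (pos 1,3,5,7,9,11,13,15,17,19,21,23,25,27,29,31): 1⊕1⊕1⊕0⊕1⊕0⊕1⊕1⊕0⊕1⊕0⊕1⊕0⊕1⊕0⊕1 = 0
s2 (pos 2,3,6,7,10,11,14,15,18,19,22,23,26,27,30,31): 1⊕1⊕0⊕0⊕0⊕0⊕0⊕1⊕0⊕1⊕0⊕1⊕0⊕1⊕1⊕1 = 0
s4 (pos 4,5,6,7,12,13,14,15,20,21,22,23,28,29,30,31): 1⊕1⊕0⊕0⊕1⊕1⊕0⊕1⊕0⊕0⊕0⊕1⊕0⊕0⊕1⊕1 = 0
s8 (pos 8,9,10,11,12,13,14,15,24,25,26,27,28,29,30,31): 1⊕1⊕0⊕0⊕1⊕1⊕0⊕1⊕0⊕0⊕0⊕1⊕0⊕0⊕1⊕1 = 0
s16 (pos 16,17,18,19,20,21,22,23,24,25,26,27,28,29,30,31): 1⊕0⊕0⊕1⊕0⊕0⊕0⊕1⊕0⊕0⊕0⊕1⊕0⊕0⊕1⊕1 = 0
Syndrome s16…s1 = 00000 → no error.
Read data bits from positions 3,5,6,7,9,10,11,12,13,14,15,17,18,19,20,21,22,23,24,25,26,27,28,29,30,31: 11001001101001000100010011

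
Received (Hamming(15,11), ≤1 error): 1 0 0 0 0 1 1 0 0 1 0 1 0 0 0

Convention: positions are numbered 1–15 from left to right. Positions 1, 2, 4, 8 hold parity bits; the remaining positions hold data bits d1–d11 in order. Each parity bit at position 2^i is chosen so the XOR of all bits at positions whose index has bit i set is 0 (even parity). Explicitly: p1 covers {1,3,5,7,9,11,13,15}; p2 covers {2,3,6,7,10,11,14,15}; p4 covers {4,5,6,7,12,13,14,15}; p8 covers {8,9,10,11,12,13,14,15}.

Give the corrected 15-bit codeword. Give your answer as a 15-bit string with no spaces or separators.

100000100101000

s1 (pos 1,3,5,7,9,11,13,15): 1⊕0⊕0⊕1⊕0⊕0⊕0⊕0 = 0
s2 (pos 2,3,6,7,10,11,14,15): 0⊕0⊕1⊕1⊕1⊕0⊕0⊕0 = 1
s4 (pos 4,5,6,7,12,13,14,15): 0⊕0⊕1⊕1⊕1⊕0⊕0⊕0 = 1
s8 (pos 8,9,10,11,12,13,14,15): 0⊕0⊕1⊕0⊕1⊕0⊕0⊕0 = 0
Syndrome s8…s1 = 0110 → error at position 6.
Flip position 6: 100001100101000 → 100000100101000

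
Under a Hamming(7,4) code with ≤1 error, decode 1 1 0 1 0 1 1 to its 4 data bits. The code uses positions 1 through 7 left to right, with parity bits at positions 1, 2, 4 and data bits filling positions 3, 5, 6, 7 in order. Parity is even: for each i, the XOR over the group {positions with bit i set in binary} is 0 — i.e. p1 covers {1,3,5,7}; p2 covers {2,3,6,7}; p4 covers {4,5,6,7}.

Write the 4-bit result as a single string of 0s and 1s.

0001

s1 (pos 1,3,5,7): 1⊕0⊕0⊕1 = 0
s2 (pos 2,3,6,7): 1⊕0⊕1⊕1 = 1
s4 (pos 4,5,6,7): 1⊕0⊕1⊕1 = 1
Syndrome s4…s1 = 110 → error at position 6.
Flip position 6: 1101011 → 1101001
Read data bits from positions 3,5,6,7: 0001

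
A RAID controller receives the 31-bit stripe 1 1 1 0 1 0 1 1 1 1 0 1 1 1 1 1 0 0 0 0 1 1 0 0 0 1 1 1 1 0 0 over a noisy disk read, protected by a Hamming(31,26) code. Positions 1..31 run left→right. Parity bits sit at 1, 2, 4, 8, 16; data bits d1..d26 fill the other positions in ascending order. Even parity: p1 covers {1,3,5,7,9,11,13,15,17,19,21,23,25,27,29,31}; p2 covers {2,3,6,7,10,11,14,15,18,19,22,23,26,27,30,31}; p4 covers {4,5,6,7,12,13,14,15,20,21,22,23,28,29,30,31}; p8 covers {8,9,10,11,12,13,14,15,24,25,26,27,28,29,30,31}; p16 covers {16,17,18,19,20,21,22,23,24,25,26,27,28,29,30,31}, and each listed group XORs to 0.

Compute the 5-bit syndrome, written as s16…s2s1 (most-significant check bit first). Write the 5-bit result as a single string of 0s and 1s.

s1 (pos 1,3,5,7,9,11,13,15,17,19,21,23,25,27,29,31): 1⊕1⊕1⊕1⊕1⊕0⊕1⊕1⊕0⊕0⊕1⊕0⊕0⊕1⊕1⊕0 = 0
s2 (pos 2,3,6,7,10,11,14,15,18,19,22,23,26,27,30,31): 1⊕1⊕0⊕1⊕1⊕0⊕1⊕1⊕0⊕0⊕1⊕0⊕1⊕1⊕0⊕0 = 1
s4 (pos 4,5,6,7,12,13,14,15,20,21,22,23,28,29,30,31): 0⊕1⊕0⊕1⊕1⊕1⊕1⊕1⊕0⊕1⊕1⊕0⊕1⊕1⊕0⊕0 = 0
s8 (pos 8,9,10,11,12,13,14,15,24,25,26,27,28,29,30,31): 1⊕1⊕1⊕0⊕1⊕1⊕1⊕1⊕0⊕0⊕1⊕1⊕1⊕1⊕0⊕0 = 1
s16 (pos 16,17,18,19,20,21,22,23,24,25,26,27,28,29,30,31): 1⊕0⊕0⊕0⊕0⊕1⊕1⊕0⊕0⊕0⊕1⊕1⊕1⊕1⊕0⊕0 = 1
Syndrome s16…s1 = 11010 → error at position 26.

11010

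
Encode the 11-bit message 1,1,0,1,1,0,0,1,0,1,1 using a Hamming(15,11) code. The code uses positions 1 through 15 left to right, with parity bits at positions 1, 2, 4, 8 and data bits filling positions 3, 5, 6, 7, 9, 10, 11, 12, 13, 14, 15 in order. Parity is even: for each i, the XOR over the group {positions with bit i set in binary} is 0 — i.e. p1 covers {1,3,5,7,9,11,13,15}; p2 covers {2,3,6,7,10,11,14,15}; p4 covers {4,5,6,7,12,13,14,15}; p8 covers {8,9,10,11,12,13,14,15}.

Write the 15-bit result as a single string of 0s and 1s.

Place data at non-parity positions: p1 p2 1 p4 1 0 1 p8 1 0 0 1 0 1 1
p1 (pos 1,3,5,7,9,11,13,15): XOR of data positions = 1⊕1⊕1⊕1⊕0⊕0⊕1 = 1
p2 (pos 2,3,6,7,10,11,14,15): XOR of data positions = 1⊕0⊕1⊕0⊕0⊕1⊕1 = 0
p4 (pos 4,5,6,7,12,13,14,15): XOR of data positions = 1⊕0⊕1⊕1⊕0⊕1⊕1 = 1
p8 (pos 8,9,10,11,12,13,14,15): XOR of data positions = 1⊕0⊕0⊕1⊕0⊕1⊕1 = 0
Codeword: 101110101001011

101110101001011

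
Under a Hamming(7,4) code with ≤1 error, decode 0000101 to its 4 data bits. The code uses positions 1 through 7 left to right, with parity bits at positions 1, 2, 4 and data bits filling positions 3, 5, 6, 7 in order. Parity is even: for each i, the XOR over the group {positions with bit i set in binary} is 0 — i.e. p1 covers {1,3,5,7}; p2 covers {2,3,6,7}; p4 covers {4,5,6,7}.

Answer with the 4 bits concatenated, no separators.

s1 (pos 1,3,5,7): 0⊕0⊕1⊕1 = 0
s2 (pos 2,3,6,7): 0⊕0⊕0⊕1 = 1
s4 (pos 4,5,6,7): 0⊕1⊕0⊕1 = 0
Syndrome s4…s1 = 010 → error at position 2.
Flip position 2: 0000101 → 0100101
Read data bits from positions 3,5,6,7: 0101

0101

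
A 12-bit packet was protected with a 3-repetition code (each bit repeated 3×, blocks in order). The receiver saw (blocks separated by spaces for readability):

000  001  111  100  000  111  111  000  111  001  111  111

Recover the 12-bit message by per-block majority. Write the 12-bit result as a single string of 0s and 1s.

Block 1 (000): 0 ones → 0
Block 2 (001): 1 one → 0
Block 3 (111): 3 ones → 1
Block 4 (100): 1 one → 0
Block 5 (000): 0 ones → 0
Block 6 (111): 3 ones → 1
Block 7 (111): 3 ones → 1
Block 8 (000): 0 ones → 0
Block 9 (111): 3 ones → 1
Block 10 (001): 1 one → 0
Block 11 (111): 3 ones → 1
Block 12 (111): 3 ones → 1

001001101011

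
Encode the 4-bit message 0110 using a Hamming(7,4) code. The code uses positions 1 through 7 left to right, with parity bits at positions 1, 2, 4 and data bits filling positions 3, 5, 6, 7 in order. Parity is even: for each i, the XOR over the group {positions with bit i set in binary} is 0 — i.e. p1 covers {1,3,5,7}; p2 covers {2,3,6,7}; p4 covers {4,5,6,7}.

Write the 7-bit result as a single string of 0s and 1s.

1100110

Place data at non-parity positions: p1 p2 0 p4 1 1 0
p1 (pos 1,3,5,7): XOR of data positions = 0⊕1⊕0 = 1
p2 (pos 2,3,6,7): XOR of data positions = 0⊕1⊕0 = 1
p4 (pos 4,5,6,7): XOR of data positions = 1⊕1⊕0 = 0
Codeword: 1100110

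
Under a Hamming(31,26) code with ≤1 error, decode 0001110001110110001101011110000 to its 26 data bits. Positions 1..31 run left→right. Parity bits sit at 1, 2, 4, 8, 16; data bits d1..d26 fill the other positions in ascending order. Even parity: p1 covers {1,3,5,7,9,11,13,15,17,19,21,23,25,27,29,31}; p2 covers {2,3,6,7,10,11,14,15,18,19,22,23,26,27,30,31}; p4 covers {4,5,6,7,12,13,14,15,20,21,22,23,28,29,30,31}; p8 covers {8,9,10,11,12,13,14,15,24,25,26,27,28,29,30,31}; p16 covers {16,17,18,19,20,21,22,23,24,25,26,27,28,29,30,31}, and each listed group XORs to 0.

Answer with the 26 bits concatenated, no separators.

01100111011001101011010000

s1 (pos 1,3,5,7,9,11,13,15,17,19,21,23,25,27,29,31): 0⊕0⊕1⊕0⊕0⊕1⊕0⊕1⊕0⊕1⊕0⊕0⊕1⊕1⊕0⊕0 = 0
s2 (pos 2,3,6,7,10,11,14,15,18,19,22,23,26,27,30,31): 0⊕0⊕1⊕0⊕1⊕1⊕1⊕1⊕0⊕1⊕1⊕0⊕1⊕1⊕0⊕0 = 1
s4 (pos 4,5,6,7,12,13,14,15,20,21,22,23,28,29,30,31): 1⊕1⊕1⊕0⊕1⊕0⊕1⊕1⊕1⊕0⊕1⊕0⊕0⊕0⊕0⊕0 = 0
s8 (pos 8,9,10,11,12,13,14,15,24,25,26,27,28,29,30,31): 0⊕0⊕1⊕1⊕1⊕0⊕1⊕1⊕1⊕1⊕1⊕1⊕0⊕0⊕0⊕0 = 1
s16 (pos 16,17,18,19,20,21,22,23,24,25,26,27,28,29,30,31): 0⊕0⊕0⊕1⊕1⊕0⊕1⊕0⊕1⊕1⊕1⊕1⊕0⊕0⊕0⊕0 = 1
Syndrome s16…s1 = 11010 → error at position 26.
Flip position 26: 0001110001110110001101011110000 → 0001110001110110001101011010000
Read data bits from positions 3,5,6,7,9,10,11,12,13,14,15,17,18,19,20,21,22,23,24,25,26,27,28,29,30,31: 01100111011001101011010000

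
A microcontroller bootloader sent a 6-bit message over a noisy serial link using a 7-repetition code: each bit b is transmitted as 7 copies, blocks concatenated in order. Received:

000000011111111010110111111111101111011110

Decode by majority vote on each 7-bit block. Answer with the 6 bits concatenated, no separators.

Block 1 (0000000): 0 ones → 0
Block 2 (1111111): 7 ones → 1
Block 3 (1010110): 4 ones → 1
Block 4 (1111111): 7 ones → 1
Block 5 (1110111): 6 ones → 1
Block 6 (1011110): 5 ones → 1

011111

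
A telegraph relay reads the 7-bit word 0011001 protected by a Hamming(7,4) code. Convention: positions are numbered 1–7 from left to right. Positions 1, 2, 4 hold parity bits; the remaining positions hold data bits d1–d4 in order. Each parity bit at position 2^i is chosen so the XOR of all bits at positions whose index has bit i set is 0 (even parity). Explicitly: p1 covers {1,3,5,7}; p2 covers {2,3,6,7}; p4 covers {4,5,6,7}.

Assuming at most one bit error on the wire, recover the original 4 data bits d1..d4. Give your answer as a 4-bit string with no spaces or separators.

s1 (pos 1,3,5,7): 0⊕1⊕0⊕1 = 0
s2 (pos 2,3,6,7): 0⊕1⊕0⊕1 = 0
s4 (pos 4,5,6,7): 1⊕0⊕0⊕1 = 0
Syndrome s4…s1 = 000 → no error.
Read data bits from positions 3,5,6,7: 1001

1001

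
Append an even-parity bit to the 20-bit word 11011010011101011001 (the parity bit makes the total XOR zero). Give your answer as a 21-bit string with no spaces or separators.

XOR of the 20 data bits: 1⊕1⊕0⊕1⊕1⊕0⊕1⊕0⊕0⊕1⊕1⊕1⊕0⊕1⊕0⊕1⊕1⊕0⊕0⊕1 = 0
Parity bit = 0 (so all 21 bits XOR to 0).

110110100111010110010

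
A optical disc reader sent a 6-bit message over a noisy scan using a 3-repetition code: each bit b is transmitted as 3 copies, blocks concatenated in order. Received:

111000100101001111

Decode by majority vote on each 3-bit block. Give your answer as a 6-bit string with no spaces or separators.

Block 1 (111): 3 ones → 1
Block 2 (000): 0 ones → 0
Block 3 (100): 1 one → 0
Block 4 (101): 2 ones → 1
Block 5 (001): 1 one → 0
Block 6 (111): 3 ones → 1

100101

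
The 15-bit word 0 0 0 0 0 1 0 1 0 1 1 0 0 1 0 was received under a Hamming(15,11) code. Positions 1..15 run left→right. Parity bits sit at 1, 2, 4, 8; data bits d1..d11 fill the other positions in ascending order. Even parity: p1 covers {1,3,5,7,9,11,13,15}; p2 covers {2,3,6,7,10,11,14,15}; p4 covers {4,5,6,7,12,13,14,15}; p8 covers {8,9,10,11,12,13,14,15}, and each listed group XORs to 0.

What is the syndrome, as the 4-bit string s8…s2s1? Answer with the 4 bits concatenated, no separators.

0001

s1 (pos 1,3,5,7,9,11,13,15): 0⊕0⊕0⊕0⊕0⊕1⊕0⊕0 = 1
s2 (pos 2,3,6,7,10,11,14,15): 0⊕0⊕1⊕0⊕1⊕1⊕1⊕0 = 0
s4 (pos 4,5,6,7,12,13,14,15): 0⊕0⊕1⊕0⊕0⊕0⊕1⊕0 = 0
s8 (pos 8,9,10,11,12,13,14,15): 1⊕0⊕1⊕1⊕0⊕0⊕1⊕0 = 0
Syndrome s8…s1 = 0001 → error at position 1.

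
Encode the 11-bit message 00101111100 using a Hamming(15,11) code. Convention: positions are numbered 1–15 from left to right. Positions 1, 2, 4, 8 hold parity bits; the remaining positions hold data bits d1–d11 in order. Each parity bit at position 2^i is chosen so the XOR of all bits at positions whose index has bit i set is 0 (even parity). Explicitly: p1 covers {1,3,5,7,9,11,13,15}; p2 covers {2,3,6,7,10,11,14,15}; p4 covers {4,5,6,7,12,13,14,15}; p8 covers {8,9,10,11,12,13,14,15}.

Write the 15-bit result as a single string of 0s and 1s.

110101011111100

Place data at non-parity positions: p1 p2 0 p4 0 1 0 p8 1 1 1 1 1 0 0
p1 (pos 1,3,5,7,9,11,13,15): XOR of data positions = 0⊕0⊕0⊕1⊕1⊕1⊕0 = 1
p2 (pos 2,3,6,7,10,11,14,15): XOR of data positions = 0⊕1⊕0⊕1⊕1⊕0⊕0 = 1
p4 (pos 4,5,6,7,12,13,14,15): XOR of data positions = 0⊕1⊕0⊕1⊕1⊕0⊕0 = 1
p8 (pos 8,9,10,11,12,13,14,15): XOR of data positions = 1⊕1⊕1⊕1⊕1⊕0⊕0 = 1
Codeword: 110101011111100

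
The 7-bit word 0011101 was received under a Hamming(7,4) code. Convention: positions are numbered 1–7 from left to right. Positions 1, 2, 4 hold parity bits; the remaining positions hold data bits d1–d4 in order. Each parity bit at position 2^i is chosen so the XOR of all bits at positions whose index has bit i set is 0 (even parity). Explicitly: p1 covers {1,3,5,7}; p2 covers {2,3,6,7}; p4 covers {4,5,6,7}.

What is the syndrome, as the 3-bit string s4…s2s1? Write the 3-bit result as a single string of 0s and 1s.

s1 (pos 1,3,5,7): 0⊕1⊕1⊕1 = 1
s2 (pos 2,3,6,7): 0⊕1⊕0⊕1 = 0
s4 (pos 4,5,6,7): 1⊕1⊕0⊕1 = 1
Syndrome s4…s1 = 101 → error at position 5.

101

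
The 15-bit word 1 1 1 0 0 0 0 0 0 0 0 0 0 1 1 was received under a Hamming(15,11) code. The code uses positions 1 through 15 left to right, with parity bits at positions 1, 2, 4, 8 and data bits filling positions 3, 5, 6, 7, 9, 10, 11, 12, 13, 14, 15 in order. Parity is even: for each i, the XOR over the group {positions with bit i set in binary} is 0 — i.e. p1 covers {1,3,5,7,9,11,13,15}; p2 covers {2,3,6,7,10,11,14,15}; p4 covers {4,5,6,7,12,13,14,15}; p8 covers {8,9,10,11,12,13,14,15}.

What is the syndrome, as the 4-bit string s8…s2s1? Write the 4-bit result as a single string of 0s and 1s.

s1 (pos 1,3,5,7,9,11,13,15): 1⊕1⊕0⊕0⊕0⊕0⊕0⊕1 = 1
s2 (pos 2,3,6,7,10,11,14,15): 1⊕1⊕0⊕0⊕0⊕0⊕1⊕1 = 0
s4 (pos 4,5,6,7,12,13,14,15): 0⊕0⊕0⊕0⊕0⊕0⊕1⊕1 = 0
s8 (pos 8,9,10,11,12,13,14,15): 0⊕0⊕0⊕0⊕0⊕0⊕1⊕1 = 0
Syndrome s8…s1 = 0001 → error at position 1.

0001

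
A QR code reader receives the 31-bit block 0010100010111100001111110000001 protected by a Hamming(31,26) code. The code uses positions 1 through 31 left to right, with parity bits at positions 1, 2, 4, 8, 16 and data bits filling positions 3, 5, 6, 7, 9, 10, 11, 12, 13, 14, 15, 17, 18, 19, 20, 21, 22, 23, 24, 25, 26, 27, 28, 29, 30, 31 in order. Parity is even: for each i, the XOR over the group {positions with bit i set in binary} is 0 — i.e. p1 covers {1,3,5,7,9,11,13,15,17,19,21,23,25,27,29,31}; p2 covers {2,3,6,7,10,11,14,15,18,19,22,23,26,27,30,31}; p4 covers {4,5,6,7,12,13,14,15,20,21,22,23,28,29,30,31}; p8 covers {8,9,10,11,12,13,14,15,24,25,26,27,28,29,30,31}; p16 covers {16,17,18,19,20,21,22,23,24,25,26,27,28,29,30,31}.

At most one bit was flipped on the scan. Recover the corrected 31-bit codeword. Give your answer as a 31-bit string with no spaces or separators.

s1 (pos 1,3,5,7,9,11,13,15,17,19,21,23,25,27,29,31): 0⊕1⊕1⊕0⊕1⊕1⊕1⊕0⊕0⊕1⊕1⊕1⊕0⊕0⊕0⊕1 = 1
s2 (pos 2,3,6,7,10,11,14,15,18,19,22,23,26,27,30,31): 0⊕1⊕0⊕0⊕0⊕1⊕1⊕0⊕0⊕1⊕1⊕1⊕0⊕0⊕0⊕1 = 1
s4 (pos 4,5,6,7,12,13,14,15,20,21,22,23,28,29,30,31): 0⊕1⊕0⊕0⊕1⊕1⊕1⊕0⊕1⊕1⊕1⊕1⊕0⊕0⊕0⊕1 = 1
s8 (pos 8,9,10,11,12,13,14,15,24,25,26,27,28,29,30,31): 0⊕1⊕0⊕1⊕1⊕1⊕1⊕0⊕1⊕0⊕0⊕0⊕0⊕0⊕0⊕1 = 1
s16 (pos 16,17,18,19,20,21,22,23,24,25,26,27,28,29,30,31): 0⊕0⊕0⊕1⊕1⊕1⊕1⊕1⊕1⊕0⊕0⊕0⊕0⊕0⊕0⊕1 = 1
Syndrome s16…s1 = 11111 → error at position 31.
Flip position 31: 0010100010111100001111110000001 → 0010100010111100001111110000000

0010100010111100001111110000000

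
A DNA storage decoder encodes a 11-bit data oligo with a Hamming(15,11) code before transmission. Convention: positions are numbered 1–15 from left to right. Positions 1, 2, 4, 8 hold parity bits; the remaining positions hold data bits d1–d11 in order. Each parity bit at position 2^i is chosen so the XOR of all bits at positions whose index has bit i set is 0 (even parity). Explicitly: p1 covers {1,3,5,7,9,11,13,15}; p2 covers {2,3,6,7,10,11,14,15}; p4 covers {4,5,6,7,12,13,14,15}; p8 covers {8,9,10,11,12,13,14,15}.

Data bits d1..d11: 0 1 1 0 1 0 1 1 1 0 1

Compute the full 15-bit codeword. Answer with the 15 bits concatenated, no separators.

Place data at non-parity positions: p1 p2 0 p4 1 1 0 p8 1 0 1 1 1 0 1
p1 (pos 1,3,5,7,9,11,13,15): XOR of data positions = 0⊕1⊕0⊕1⊕1⊕1⊕1 = 1
p2 (pos 2,3,6,7,10,11,14,15): XOR of data positions = 0⊕1⊕0⊕0⊕1⊕0⊕1 = 1
p4 (pos 4,5,6,7,12,13,14,15): XOR of data positions = 1⊕1⊕0⊕1⊕1⊕0⊕1 = 1
p8 (pos 8,9,10,11,12,13,14,15): XOR of data positions = 1⊕0⊕1⊕1⊕1⊕0⊕1 = 1
Codeword: 110111011011101

110111011011101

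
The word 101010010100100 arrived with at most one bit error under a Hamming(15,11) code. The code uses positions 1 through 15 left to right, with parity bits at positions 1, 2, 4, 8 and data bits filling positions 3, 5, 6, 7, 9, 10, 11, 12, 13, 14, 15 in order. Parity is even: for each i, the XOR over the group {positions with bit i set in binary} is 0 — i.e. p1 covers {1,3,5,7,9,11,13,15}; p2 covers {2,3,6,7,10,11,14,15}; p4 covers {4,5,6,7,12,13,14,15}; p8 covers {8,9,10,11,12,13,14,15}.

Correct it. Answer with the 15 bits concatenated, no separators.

101010000100100

s1 (pos 1,3,5,7,9,11,13,15): 1⊕1⊕1⊕0⊕0⊕0⊕1⊕0 = 0
s2 (pos 2,3,6,7,10,11,14,15): 0⊕1⊕0⊕0⊕1⊕0⊕0⊕0 = 0
s4 (pos 4,5,6,7,12,13,14,15): 0⊕1⊕0⊕0⊕0⊕1⊕0⊕0 = 0
s8 (pos 8,9,10,11,12,13,14,15): 1⊕0⊕1⊕0⊕0⊕1⊕0⊕0 = 1
Syndrome s8…s1 = 1000 → error at position 8.
Flip position 8: 101010010100100 → 101010000100100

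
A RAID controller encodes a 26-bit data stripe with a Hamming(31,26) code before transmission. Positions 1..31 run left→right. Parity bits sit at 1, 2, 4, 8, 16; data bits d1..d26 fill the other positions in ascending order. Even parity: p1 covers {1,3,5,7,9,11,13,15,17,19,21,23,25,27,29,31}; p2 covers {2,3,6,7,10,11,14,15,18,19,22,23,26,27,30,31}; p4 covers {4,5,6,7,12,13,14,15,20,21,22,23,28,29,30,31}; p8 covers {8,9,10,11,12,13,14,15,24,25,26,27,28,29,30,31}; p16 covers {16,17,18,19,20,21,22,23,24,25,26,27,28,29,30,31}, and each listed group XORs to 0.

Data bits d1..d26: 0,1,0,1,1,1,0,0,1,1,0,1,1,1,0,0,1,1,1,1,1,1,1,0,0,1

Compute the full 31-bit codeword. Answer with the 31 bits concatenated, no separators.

Place data at non-parity positions: p1 p2 0 p4 1 0 1 p8 1 1 0 0 1 1 0 p16 1 1 1 0 0 1 1 1 1 1 1 1 0 0 1
p1 (pos 1,3,5,7,9,11,13,15,17,19,21,23,25,27,29,31): XOR of data positions = 0⊕1⊕1⊕1⊕0⊕1⊕0⊕1⊕1⊕0⊕1⊕1⊕1⊕0⊕1 = 0
p2 (pos 2,3,6,7,10,11,14,15,18,19,22,23,26,27,30,31): XOR of data positions = 0⊕0⊕1⊕1⊕0⊕1⊕0⊕1⊕1⊕1⊕1⊕1⊕1⊕0⊕1 = 0
p4 (pos 4,5,6,7,12,13,14,15,20,21,22,23,28,29,30,31): XOR of data positions = 1⊕0⊕1⊕0⊕1⊕1⊕0⊕0⊕0⊕1⊕1⊕1⊕0⊕0⊕1 = 0
p8 (pos 8,9,10,11,12,13,14,15,24,25,26,27,28,29,30,31): XOR of data positions = 1⊕1⊕0⊕0⊕1⊕1⊕0⊕1⊕1⊕1⊕1⊕1⊕0⊕0⊕1 = 0
p16 (pos 16,17,18,19,20,21,22,23,24,25,26,27,28,29,30,31): XOR of data positions = 1⊕1⊕1⊕0⊕0⊕1⊕1⊕1⊕1⊕1⊕1⊕1⊕0⊕0⊕1 = 1
Codeword: 0000101011001101111001111111001

0000101011001101111001111111001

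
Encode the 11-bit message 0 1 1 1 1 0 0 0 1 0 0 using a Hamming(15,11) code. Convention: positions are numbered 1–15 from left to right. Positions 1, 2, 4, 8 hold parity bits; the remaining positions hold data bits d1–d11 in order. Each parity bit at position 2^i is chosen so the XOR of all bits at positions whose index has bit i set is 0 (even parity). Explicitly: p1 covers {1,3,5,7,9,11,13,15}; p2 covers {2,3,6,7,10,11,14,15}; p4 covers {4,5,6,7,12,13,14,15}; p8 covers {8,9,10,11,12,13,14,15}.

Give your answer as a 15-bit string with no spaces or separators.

Place data at non-parity positions: p1 p2 0 p4 1 1 1 p8 1 0 0 0 1 0 0
p1 (pos 1,3,5,7,9,11,13,15): XOR of data positions = 0⊕1⊕1⊕1⊕0⊕1⊕0 = 0
p2 (pos 2,3,6,7,10,11,14,15): XOR of data positions = 0⊕1⊕1⊕0⊕0⊕0⊕0 = 0
p4 (pos 4,5,6,7,12,13,14,15): XOR of data positions = 1⊕1⊕1⊕0⊕1⊕0⊕0 = 0
p8 (pos 8,9,10,11,12,13,14,15): XOR of data positions = 1⊕0⊕0⊕0⊕1⊕0⊕0 = 0
Codeword: 000011101000100

000011101000100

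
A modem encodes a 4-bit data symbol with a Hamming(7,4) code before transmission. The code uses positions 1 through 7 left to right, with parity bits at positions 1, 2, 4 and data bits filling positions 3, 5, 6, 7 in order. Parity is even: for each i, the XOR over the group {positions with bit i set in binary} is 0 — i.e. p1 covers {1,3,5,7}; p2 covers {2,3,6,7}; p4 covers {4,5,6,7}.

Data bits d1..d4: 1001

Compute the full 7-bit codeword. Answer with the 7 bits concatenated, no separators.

Place data at non-parity positions: p1 p2 1 p4 0 0 1
p1 (pos 1,3,5,7): XOR of data positions = 1⊕0⊕1 = 0
p2 (pos 2,3,6,7): XOR of data positions = 1⊕0⊕1 = 0
p4 (pos 4,5,6,7): XOR of data positions = 0⊕0⊕1 = 1
Codeword: 0011001

0011001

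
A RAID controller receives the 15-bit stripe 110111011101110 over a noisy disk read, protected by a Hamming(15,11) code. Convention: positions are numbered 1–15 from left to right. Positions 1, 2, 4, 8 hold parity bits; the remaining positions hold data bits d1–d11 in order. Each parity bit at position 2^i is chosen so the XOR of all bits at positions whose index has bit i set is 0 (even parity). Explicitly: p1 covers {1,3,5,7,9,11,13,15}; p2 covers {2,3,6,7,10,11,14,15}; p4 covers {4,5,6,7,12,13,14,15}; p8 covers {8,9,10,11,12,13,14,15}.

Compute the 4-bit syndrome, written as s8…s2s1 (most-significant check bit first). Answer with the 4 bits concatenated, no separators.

s1 (pos 1,3,5,7,9,11,13,15): 1⊕0⊕1⊕0⊕1⊕0⊕1⊕0 = 0
s2 (pos 2,3,6,7,10,11,14,15): 1⊕0⊕1⊕0⊕1⊕0⊕1⊕0 = 0
s4 (pos 4,5,6,7,12,13,14,15): 1⊕1⊕1⊕0⊕1⊕1⊕1⊕0 = 0
s8 (pos 8,9,10,11,12,13,14,15): 1⊕1⊕1⊕0⊕1⊕1⊕1⊕0 = 0
Syndrome s8…s1 = 0000 → no error.

0000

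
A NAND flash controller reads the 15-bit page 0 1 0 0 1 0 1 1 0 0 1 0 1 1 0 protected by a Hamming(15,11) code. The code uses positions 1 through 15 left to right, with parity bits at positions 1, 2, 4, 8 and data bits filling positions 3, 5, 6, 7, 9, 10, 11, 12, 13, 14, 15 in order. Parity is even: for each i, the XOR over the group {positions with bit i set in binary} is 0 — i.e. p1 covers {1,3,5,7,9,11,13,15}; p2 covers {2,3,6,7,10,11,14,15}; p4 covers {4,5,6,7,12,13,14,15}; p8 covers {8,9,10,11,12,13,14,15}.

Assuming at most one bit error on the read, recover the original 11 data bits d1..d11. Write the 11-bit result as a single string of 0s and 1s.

01010010110

s1 (pos 1,3,5,7,9,11,13,15): 0⊕0⊕1⊕1⊕0⊕1⊕1⊕0 = 0
s2 (pos 2,3,6,7,10,11,14,15): 1⊕0⊕0⊕1⊕0⊕1⊕1⊕0 = 0
s4 (pos 4,5,6,7,12,13,14,15): 0⊕1⊕0⊕1⊕0⊕1⊕1⊕0 = 0
s8 (pos 8,9,10,11,12,13,14,15): 1⊕0⊕0⊕1⊕0⊕1⊕1⊕0 = 0
Syndrome s8…s1 = 0000 → no error.
Read data bits from positions 3,5,6,7,9,10,11,12,13,14,15: 01010010110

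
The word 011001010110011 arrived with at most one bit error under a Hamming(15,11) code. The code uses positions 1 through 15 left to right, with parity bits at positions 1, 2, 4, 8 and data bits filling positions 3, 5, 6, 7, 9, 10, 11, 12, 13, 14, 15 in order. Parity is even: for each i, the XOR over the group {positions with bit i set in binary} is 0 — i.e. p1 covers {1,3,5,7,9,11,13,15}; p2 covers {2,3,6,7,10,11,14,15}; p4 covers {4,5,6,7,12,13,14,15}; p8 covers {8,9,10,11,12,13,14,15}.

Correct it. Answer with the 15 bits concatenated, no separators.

s1 (pos 1,3,5,7,9,11,13,15): 0⊕1⊕0⊕0⊕0⊕1⊕0⊕1 = 1
s2 (pos 2,3,6,7,10,11,14,15): 1⊕1⊕1⊕0⊕1⊕1⊕1⊕1 = 1
s4 (pos 4,5,6,7,12,13,14,15): 0⊕0⊕1⊕0⊕0⊕0⊕1⊕1 = 1
s8 (pos 8,9,10,11,12,13,14,15): 1⊕0⊕1⊕1⊕0⊕0⊕1⊕1 = 1
Syndrome s8…s1 = 1111 → error at position 15.
Flip position 15: 011001010110011 → 011001010110010

011001010110010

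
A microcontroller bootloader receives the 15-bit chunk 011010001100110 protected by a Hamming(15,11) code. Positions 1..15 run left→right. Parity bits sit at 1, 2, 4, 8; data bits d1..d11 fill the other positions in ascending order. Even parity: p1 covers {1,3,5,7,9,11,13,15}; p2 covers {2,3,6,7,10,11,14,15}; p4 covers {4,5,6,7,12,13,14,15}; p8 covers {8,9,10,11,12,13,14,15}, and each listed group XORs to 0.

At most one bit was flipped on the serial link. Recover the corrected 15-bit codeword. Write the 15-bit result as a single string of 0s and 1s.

011110001100110

s1 (pos 1,3,5,7,9,11,13,15): 0⊕1⊕1⊕0⊕1⊕0⊕1⊕0 = 0
s2 (pos 2,3,6,7,10,11,14,15): 1⊕1⊕0⊕0⊕1⊕0⊕1⊕0 = 0
s4 (pos 4,5,6,7,12,13,14,15): 0⊕1⊕0⊕0⊕0⊕1⊕1⊕0 = 1
s8 (pos 8,9,10,11,12,13,14,15): 0⊕1⊕1⊕0⊕0⊕1⊕1⊕0 = 0
Syndrome s8…s1 = 0100 → error at position 4.
Flip position 4: 011010001100110 → 011110001100110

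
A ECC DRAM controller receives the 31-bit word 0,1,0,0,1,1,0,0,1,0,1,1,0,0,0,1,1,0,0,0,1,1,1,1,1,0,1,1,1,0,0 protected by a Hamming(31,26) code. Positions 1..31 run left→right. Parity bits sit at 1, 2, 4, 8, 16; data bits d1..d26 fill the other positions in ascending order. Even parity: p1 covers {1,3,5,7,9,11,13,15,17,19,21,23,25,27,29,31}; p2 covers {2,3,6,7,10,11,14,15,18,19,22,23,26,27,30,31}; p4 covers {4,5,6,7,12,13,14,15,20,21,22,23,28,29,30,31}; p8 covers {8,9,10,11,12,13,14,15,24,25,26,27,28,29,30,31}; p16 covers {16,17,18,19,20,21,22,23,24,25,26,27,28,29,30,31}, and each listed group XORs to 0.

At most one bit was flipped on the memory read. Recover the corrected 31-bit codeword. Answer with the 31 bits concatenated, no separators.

s1 (pos 1,3,5,7,9,11,13,15,17,19,21,23,25,27,29,31): 0⊕0⊕1⊕0⊕1⊕1⊕0⊕0⊕1⊕0⊕1⊕1⊕1⊕1⊕1⊕0 = 1
s2 (pos 2,3,6,7,10,11,14,15,18,19,22,23,26,27,30,31): 1⊕0⊕1⊕0⊕0⊕1⊕0⊕0⊕0⊕0⊕1⊕1⊕0⊕1⊕0⊕0 = 0
s4 (pos 4,5,6,7,12,13,14,15,20,21,22,23,28,29,30,31): 0⊕1⊕1⊕0⊕1⊕0⊕0⊕0⊕0⊕1⊕1⊕1⊕1⊕1⊕0⊕0 = 0
s8 (pos 8,9,10,11,12,13,14,15,24,25,26,27,28,29,30,31): 0⊕1⊕0⊕1⊕1⊕0⊕0⊕0⊕1⊕1⊕0⊕1⊕1⊕1⊕0⊕0 = 0
s16 (pos 16,17,18,19,20,21,22,23,24,25,26,27,28,29,30,31): 1⊕1⊕0⊕0⊕0⊕1⊕1⊕1⊕1⊕1⊕0⊕1⊕1⊕1⊕0⊕0 = 0
Syndrome s16…s1 = 00001 → error at position 1.
Flip position 1: 0100110010110001100011111011100 → 1100110010110001100011111011100

1100110010110001100011111011100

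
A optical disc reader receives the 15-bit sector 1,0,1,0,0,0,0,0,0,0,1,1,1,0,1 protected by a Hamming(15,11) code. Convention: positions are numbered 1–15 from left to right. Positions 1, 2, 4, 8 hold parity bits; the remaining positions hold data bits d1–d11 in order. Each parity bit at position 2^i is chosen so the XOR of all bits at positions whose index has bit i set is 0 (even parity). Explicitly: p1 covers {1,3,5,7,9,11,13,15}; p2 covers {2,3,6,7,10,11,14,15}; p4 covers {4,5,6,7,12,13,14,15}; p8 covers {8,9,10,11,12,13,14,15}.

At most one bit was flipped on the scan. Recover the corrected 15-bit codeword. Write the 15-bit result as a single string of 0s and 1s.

s1 (pos 1,3,5,7,9,11,13,15): 1⊕1⊕0⊕0⊕0⊕1⊕1⊕1 = 1
s2 (pos 2,3,6,7,10,11,14,15): 0⊕1⊕0⊕0⊕0⊕1⊕0⊕1 = 1
s4 (pos 4,5,6,7,12,13,14,15): 0⊕0⊕0⊕0⊕1⊕1⊕0⊕1 = 1
s8 (pos 8,9,10,11,12,13,14,15): 0⊕0⊕0⊕1⊕1⊕1⊕0⊕1 = 0
Syndrome s8…s1 = 0111 → error at position 7.
Flip position 7: 101000000011101 → 101000100011101

101000100011101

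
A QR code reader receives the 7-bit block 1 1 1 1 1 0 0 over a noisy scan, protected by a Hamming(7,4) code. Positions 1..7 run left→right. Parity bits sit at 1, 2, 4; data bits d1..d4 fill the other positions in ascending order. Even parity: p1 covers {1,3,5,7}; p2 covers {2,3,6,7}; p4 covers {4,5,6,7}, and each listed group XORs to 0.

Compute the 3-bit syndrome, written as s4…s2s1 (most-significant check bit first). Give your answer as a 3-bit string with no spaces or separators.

001

s1 (pos 1,3,5,7): 1⊕1⊕1⊕0 = 1
s2 (pos 2,3,6,7): 1⊕1⊕0⊕0 = 0
s4 (pos 4,5,6,7): 1⊕1⊕0⊕0 = 0
Syndrome s4…s1 = 001 → error at position 1.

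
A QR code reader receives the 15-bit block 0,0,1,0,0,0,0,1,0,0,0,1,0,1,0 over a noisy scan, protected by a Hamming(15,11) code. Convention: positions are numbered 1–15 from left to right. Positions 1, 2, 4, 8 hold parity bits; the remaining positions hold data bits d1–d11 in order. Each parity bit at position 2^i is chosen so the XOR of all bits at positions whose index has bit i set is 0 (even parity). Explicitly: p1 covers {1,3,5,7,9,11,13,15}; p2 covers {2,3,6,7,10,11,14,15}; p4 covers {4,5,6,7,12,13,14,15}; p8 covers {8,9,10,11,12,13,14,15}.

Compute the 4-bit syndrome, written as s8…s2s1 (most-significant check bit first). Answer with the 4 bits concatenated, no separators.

1001

s1 (pos 1,3,5,7,9,11,13,15): 0⊕1⊕0⊕0⊕0⊕0⊕0⊕0 = 1
s2 (pos 2,3,6,7,10,11,14,15): 0⊕1⊕0⊕0⊕0⊕0⊕1⊕0 = 0
s4 (pos 4,5,6,7,12,13,14,15): 0⊕0⊕0⊕0⊕1⊕0⊕1⊕0 = 0
s8 (pos 8,9,10,11,12,13,14,15): 1⊕0⊕0⊕0⊕1⊕0⊕1⊕0 = 1
Syndrome s8…s1 = 1001 → error at position 9.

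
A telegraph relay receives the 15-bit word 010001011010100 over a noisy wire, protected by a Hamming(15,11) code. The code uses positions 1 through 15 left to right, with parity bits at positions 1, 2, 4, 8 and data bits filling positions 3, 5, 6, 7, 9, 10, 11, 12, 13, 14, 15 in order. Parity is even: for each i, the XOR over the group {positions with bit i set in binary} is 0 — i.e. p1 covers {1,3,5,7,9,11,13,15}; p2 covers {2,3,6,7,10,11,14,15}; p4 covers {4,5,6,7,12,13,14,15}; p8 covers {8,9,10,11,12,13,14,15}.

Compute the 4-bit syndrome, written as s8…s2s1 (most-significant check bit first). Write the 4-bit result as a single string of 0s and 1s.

0011

s1 (pos 1,3,5,7,9,11,13,15): 0⊕0⊕0⊕0⊕1⊕1⊕1⊕0 = 1
s2 (pos 2,3,6,7,10,11,14,15): 1⊕0⊕1⊕0⊕0⊕1⊕0⊕0 = 1
s4 (pos 4,5,6,7,12,13,14,15): 0⊕0⊕1⊕0⊕0⊕1⊕0⊕0 = 0
s8 (pos 8,9,10,11,12,13,14,15): 1⊕1⊕0⊕1⊕0⊕1⊕0⊕0 = 0
Syndrome s8…s1 = 0011 → error at position 3.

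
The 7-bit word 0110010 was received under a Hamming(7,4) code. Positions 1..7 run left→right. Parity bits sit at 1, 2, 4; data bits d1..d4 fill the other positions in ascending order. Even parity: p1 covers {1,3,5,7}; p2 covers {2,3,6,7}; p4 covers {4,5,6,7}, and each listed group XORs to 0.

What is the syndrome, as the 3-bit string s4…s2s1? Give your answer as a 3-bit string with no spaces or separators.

111

s1 (pos 1,3,5,7): 0⊕1⊕0⊕0 = 1
s2 (pos 2,3,6,7): 1⊕1⊕1⊕0 = 1
s4 (pos 4,5,6,7): 0⊕0⊕1⊕0 = 1
Syndrome s4…s1 = 111 → error at position 7.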